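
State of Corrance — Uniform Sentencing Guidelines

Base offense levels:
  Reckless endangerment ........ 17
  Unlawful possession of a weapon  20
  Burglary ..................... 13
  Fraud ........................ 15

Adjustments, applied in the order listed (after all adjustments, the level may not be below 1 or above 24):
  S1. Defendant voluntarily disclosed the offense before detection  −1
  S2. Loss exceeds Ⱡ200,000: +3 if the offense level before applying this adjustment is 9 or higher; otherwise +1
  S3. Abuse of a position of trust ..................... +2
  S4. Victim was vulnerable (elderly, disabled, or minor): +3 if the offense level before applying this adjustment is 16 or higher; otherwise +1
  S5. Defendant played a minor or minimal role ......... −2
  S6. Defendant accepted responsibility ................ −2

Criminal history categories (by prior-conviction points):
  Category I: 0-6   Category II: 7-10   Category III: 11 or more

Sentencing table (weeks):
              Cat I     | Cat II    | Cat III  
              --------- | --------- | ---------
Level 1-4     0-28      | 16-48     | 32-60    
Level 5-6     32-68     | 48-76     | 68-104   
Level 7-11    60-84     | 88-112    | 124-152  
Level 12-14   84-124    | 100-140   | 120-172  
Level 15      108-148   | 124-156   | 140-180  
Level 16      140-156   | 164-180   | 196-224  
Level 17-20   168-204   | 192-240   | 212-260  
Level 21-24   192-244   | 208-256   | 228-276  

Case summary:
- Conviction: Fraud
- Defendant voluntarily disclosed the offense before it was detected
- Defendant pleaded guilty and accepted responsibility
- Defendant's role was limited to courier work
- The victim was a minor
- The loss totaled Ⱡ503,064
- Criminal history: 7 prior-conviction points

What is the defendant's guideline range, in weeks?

164-180 weeks

Base offense level for fraud: 15.
S1 applies: 15 − 1 = 14.
S2 applies (level before this adjustment is 14 ≥ 9, so +3): 14 + 3 = 17.
S3 does not apply.
S4 applies (level before this adjustment is 17 ≥ 16, so +3): 17 + 3 = 20.
S5 applies: 20 − 2 = 18.
S6 applies: 18 − 2 = 16.
Final offense level: 16.
Criminal history: 7 prior points → Category II (7-10).
Level 16 falls in the 16 band.
Grid: Level 16 × Category II = 164-180 weeks.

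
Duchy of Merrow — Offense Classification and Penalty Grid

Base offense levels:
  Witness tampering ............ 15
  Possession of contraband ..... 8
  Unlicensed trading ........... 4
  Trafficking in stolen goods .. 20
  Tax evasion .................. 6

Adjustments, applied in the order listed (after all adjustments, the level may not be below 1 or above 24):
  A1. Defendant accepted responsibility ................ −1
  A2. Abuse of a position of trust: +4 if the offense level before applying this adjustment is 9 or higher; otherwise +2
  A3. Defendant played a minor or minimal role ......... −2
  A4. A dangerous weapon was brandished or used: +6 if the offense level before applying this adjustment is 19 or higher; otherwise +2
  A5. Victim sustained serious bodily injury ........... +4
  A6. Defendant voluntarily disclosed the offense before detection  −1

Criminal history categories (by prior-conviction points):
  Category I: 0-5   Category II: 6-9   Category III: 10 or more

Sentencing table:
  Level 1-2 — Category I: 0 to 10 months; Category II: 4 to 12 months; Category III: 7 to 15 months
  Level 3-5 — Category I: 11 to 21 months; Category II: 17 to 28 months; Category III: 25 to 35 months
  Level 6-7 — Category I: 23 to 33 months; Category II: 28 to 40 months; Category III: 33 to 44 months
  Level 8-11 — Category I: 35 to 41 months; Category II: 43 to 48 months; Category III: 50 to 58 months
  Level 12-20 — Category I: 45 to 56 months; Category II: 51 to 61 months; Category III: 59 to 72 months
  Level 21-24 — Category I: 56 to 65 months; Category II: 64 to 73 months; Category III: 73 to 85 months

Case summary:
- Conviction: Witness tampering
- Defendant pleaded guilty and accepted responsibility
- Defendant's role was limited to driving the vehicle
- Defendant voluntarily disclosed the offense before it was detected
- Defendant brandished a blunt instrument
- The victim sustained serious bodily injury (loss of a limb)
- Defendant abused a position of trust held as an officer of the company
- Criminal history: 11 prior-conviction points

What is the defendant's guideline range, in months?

73-85 months

Base offense level for witness tampering: 15.
A1 applies: 15 − 1 = 14.
A2 applies (level before this adjustment is 14 ≥ 9, so +4): 14 + 4 = 18.
A3 applies: 18 − 2 = 16.
A4 applies (level before this adjustment is 16 < 19, so +2): 16 + 2 = 18.
A5 applies: 18 + 4 = 22.
A6 applies: 22 − 1 = 21.
Final offense level: 21.
Criminal history: 11 prior points → Category III (10+).
Level 21 falls in the 21-24 band.
Grid: Level 21-24 × Category III = 73-85 months.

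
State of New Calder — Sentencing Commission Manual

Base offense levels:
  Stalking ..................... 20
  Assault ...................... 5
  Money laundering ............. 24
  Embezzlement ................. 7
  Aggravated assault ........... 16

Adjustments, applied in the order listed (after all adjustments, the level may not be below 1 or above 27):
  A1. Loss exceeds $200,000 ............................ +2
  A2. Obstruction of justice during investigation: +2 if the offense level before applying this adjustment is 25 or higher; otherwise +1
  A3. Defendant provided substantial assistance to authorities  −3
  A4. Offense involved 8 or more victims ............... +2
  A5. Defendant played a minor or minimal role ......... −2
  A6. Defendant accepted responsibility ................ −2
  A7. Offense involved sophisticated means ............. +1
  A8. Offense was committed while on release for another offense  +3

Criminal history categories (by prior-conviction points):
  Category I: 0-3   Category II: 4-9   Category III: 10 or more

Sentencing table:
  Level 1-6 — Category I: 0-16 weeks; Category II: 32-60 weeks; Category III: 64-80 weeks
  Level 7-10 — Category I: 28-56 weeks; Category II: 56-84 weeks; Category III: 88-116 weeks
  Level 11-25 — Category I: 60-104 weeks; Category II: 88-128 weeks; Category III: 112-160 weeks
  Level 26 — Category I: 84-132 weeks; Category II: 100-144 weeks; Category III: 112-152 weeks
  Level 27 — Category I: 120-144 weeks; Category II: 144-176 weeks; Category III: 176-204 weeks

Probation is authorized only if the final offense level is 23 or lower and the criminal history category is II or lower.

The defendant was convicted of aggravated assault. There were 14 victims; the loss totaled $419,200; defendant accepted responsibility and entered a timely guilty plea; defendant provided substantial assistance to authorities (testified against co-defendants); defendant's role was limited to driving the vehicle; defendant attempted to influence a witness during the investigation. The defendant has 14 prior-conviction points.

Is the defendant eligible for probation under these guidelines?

Base offense level for aggravated assault: 16.
A1 applies: 16 + 2 = 18.
A2 applies (level before this adjustment is 18 < 25, so +1): 18 + 1 = 19.
A3 applies: 19 − 3 = 16.
A4 applies: 16 + 2 = 18.
A5 applies: 18 − 2 = 16.
A6 applies: 16 − 2 = 14.
A8 does not apply.
Final offense level: 14.
Criminal history: 14 prior points → Category III (10+).
Level 14 falls in the 11-25 band.
Grid: Level 11-25 × Category III = 112-160 weeks.
Probation check: level 14 ≤ 23 and category III > II → not eligible.

No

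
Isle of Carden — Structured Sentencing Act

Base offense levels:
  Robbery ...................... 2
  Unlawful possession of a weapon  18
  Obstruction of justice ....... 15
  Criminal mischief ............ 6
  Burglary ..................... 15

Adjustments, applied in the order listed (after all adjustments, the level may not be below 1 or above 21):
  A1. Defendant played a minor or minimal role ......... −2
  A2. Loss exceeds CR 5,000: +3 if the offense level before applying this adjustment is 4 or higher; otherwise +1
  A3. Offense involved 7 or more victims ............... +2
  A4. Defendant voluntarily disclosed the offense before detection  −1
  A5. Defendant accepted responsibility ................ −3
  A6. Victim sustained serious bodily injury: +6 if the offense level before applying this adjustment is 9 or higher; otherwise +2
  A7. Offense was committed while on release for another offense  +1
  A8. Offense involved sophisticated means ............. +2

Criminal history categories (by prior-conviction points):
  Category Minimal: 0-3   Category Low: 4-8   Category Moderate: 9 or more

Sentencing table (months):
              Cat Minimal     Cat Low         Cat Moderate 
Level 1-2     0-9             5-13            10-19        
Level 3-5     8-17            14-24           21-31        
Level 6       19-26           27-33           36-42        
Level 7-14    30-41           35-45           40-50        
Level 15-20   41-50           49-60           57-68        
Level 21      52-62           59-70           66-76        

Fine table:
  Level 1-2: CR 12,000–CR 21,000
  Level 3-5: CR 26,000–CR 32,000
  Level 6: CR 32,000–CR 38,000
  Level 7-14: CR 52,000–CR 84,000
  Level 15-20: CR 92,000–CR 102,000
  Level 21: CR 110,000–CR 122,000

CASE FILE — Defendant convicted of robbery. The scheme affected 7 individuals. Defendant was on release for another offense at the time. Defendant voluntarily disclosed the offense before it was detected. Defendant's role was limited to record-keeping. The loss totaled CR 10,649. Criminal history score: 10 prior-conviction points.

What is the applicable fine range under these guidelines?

Base offense level for robbery: 2.
A1 applies: 2 − 2 = 0.
A2 applies (level before this adjustment is 0 < 4, so +1): 0 + 1 = 1.
A3 applies: 1 + 2 = 3.
A4 applies: 3 − 1 = 2.
A5 does not apply.
A6 does not apply.
A7 applies: 2 + 1 = 3.
A8 does not apply.
Final offense level: 3.
Level 3 falls in the 3-5 band.
Fine table: Level 3-5 → CR 26,000–CR 32,000.

CR 26,000–CR 32,000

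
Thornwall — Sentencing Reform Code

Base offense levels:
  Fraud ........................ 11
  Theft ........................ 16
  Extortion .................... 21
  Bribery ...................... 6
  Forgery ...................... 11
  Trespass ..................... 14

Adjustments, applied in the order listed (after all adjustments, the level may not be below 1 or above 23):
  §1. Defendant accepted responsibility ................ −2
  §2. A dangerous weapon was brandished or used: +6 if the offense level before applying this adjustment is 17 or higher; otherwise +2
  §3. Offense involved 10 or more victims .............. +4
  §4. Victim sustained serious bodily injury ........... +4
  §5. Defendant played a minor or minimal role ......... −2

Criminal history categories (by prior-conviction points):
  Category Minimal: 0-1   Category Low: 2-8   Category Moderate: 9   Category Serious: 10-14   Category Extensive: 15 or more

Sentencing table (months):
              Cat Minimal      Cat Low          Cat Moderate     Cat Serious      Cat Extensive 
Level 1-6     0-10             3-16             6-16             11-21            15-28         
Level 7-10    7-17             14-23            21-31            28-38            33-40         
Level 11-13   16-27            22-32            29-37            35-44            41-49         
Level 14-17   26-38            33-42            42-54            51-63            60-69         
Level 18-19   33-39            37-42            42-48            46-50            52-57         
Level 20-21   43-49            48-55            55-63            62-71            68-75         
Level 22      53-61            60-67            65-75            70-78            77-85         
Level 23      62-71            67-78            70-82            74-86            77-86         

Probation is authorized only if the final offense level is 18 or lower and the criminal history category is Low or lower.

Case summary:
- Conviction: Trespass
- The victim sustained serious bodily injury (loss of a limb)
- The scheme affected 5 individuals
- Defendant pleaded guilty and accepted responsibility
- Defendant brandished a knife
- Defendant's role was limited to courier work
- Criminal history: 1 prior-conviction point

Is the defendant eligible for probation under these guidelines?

Yes

Base offense level for trespass: 14.
§1 applies: 14 − 2 = 12.
§2 applies (level before this adjustment is 12 < 17, so +2): 12 + 2 = 14.
§3 does not apply.
§4 applies: 14 + 4 = 18.
§5 applies: 18 − 2 = 16.
Final offense level: 16.
Criminal history: 1 prior point → Category Minimal (0-1).
Level 16 falls in the 14-17 band.
Grid: Level 14-17 × Category Minimal = 26-38 months.
Probation check: level 16 ≤ 18 and category Minimal ≤ Low → eligible.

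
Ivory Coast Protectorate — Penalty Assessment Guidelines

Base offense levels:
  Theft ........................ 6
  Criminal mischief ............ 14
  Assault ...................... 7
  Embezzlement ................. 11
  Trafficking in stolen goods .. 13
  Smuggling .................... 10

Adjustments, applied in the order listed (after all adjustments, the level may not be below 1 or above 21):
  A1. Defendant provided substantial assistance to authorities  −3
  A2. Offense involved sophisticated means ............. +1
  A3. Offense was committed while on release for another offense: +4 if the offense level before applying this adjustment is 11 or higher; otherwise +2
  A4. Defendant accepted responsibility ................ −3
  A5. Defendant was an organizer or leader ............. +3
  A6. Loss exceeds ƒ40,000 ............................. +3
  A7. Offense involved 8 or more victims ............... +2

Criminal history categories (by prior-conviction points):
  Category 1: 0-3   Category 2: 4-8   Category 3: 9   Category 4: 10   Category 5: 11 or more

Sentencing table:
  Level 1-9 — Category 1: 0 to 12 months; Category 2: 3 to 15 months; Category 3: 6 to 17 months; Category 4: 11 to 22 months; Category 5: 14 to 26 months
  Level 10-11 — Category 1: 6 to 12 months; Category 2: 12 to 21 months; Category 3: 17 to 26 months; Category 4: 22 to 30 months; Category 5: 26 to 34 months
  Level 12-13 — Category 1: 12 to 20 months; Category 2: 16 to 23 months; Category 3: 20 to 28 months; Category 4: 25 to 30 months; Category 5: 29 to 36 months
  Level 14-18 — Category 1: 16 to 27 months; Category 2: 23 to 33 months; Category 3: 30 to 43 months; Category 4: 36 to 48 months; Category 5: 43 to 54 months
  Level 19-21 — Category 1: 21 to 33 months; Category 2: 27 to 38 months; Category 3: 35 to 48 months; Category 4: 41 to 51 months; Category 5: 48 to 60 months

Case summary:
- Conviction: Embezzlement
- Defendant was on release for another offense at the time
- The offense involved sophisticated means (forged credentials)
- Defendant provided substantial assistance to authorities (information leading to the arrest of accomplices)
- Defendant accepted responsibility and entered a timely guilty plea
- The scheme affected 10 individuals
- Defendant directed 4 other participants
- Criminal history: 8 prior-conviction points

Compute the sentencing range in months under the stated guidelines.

Base offense level for embezzlement: 11.
A1 applies: 11 − 3 = 8.
A2 applies: 8 + 1 = 9.
A3 applies (level before this adjustment is 9 < 11, so +2): 9 + 2 = 11.
A4 applies: 11 − 3 = 8.
A5 applies: 8 + 3 = 11.
A7 applies: 11 + 2 = 13.
Final offense level: 13.
Criminal history: 8 prior points → Category 2 (4-8).
Level 13 falls in the 12-13 band.
Grid: Level 12-13 × Category 2 = 16-23 months.

16-23 months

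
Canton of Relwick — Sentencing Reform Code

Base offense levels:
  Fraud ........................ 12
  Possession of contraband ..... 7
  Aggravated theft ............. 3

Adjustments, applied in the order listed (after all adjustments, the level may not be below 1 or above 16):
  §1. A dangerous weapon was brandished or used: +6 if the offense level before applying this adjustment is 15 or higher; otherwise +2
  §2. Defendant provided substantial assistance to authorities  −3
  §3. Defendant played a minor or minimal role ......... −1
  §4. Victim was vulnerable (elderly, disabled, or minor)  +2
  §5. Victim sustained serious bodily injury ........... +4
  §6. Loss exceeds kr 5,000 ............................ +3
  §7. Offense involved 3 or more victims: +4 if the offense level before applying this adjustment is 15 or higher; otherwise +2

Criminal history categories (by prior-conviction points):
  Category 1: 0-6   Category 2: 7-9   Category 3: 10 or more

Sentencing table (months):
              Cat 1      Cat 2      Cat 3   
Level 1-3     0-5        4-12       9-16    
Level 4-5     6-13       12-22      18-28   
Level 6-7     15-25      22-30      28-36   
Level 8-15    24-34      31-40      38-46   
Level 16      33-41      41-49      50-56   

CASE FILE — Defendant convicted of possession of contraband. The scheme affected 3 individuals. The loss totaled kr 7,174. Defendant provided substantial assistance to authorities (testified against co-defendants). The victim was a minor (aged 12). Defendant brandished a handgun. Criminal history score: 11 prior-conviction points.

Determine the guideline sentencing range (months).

38-46 months

Base offense level for possession of contraband: 7.
§1 applies (level before this adjustment is 7 < 15, so +2): 7 + 2 = 9.
§2 applies: 9 − 3 = 6.
§4 applies: 6 + 2 = 8.
§5 does not apply.
§6 applies: 8 + 3 = 11.
§7 applies (level before this adjustment is 11 < 15, so +2): 11 + 2 = 13.
Final offense level: 13.
Criminal history: 11 prior points → Category 3 (10+).
Level 13 falls in the 8-15 band.
Grid: Level 8-15 × Category 3 = 38-46 months.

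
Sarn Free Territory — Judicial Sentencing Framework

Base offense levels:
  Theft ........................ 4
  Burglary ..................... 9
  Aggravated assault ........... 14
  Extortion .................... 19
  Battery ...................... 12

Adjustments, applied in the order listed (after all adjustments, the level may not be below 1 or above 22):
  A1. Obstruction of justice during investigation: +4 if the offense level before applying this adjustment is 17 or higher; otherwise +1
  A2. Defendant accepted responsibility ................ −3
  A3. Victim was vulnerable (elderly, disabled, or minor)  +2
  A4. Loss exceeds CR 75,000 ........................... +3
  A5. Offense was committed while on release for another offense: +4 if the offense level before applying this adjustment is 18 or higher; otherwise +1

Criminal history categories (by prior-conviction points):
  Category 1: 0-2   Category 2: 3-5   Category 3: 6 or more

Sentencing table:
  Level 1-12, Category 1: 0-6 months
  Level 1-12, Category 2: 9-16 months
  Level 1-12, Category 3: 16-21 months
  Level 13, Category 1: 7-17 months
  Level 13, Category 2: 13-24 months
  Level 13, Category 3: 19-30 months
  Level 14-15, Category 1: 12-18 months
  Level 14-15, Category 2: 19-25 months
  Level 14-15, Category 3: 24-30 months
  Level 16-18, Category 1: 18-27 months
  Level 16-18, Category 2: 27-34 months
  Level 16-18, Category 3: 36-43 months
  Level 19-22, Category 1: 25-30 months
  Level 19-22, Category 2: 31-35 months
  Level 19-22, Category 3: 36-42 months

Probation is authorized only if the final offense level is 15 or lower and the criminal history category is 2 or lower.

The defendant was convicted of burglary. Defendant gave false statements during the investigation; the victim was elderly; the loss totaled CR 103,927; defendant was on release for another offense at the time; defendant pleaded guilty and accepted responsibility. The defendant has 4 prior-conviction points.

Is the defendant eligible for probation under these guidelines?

Yes

Base offense level for burglary: 9.
A1 applies (level before this adjustment is 9 < 17, so +1): 9 + 1 = 10.
A2 applies: 10 − 3 = 7.
A3 applies: 7 + 2 = 9.
A4 applies: 9 + 3 = 12.
A5 applies (level before this adjustment is 12 < 18, so +1): 12 + 1 = 13.
Final offense level: 13.
Criminal history: 4 prior points → Category 2 (3-5).
Level 13 falls in the 13 band.
Grid: Level 13 × Category 2 = 13-24 months.
Probation check: level 13 ≤ 15 and category 2 ≤ 2 → eligible.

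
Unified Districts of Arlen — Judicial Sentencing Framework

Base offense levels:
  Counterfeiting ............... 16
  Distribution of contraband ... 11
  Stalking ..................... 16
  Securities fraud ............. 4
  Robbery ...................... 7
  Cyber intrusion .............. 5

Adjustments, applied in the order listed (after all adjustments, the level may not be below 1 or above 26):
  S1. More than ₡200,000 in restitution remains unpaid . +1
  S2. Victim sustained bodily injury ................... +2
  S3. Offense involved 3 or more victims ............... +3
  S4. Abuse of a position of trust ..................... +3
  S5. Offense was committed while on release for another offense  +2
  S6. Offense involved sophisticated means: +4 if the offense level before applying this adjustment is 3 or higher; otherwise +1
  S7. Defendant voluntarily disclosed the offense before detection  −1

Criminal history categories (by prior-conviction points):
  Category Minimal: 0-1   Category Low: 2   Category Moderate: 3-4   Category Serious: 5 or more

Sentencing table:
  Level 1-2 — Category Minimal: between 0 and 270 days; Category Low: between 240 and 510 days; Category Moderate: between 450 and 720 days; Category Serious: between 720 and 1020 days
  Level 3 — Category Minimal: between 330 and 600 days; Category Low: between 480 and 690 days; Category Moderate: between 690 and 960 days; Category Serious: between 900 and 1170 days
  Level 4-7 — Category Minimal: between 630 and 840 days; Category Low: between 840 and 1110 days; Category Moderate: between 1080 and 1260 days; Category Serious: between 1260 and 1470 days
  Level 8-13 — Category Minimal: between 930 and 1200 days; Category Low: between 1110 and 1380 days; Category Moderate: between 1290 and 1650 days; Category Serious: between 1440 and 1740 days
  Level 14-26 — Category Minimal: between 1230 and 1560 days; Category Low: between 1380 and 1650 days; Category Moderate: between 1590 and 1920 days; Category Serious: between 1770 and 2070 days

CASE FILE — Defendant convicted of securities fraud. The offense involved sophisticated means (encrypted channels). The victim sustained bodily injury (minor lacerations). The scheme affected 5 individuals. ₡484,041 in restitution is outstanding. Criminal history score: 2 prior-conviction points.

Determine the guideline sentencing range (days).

1380-1650 days

Base offense level for securities fraud: 4.
S1 applies: 4 + 1 = 5.
S2 applies: 5 + 2 = 7.
S3 applies: 7 + 3 = 10.
S4 does not apply.
S5 does not apply.
S6 applies (level before this adjustment is 10 ≥ 3, so +4): 10 + 4 = 14.
Final offense level: 14.
Criminal history: 2 prior points → Category Low (2).
Level 14 falls in the 14-26 band.
Grid: Level 14-26 × Category Low = 1380-1650 days.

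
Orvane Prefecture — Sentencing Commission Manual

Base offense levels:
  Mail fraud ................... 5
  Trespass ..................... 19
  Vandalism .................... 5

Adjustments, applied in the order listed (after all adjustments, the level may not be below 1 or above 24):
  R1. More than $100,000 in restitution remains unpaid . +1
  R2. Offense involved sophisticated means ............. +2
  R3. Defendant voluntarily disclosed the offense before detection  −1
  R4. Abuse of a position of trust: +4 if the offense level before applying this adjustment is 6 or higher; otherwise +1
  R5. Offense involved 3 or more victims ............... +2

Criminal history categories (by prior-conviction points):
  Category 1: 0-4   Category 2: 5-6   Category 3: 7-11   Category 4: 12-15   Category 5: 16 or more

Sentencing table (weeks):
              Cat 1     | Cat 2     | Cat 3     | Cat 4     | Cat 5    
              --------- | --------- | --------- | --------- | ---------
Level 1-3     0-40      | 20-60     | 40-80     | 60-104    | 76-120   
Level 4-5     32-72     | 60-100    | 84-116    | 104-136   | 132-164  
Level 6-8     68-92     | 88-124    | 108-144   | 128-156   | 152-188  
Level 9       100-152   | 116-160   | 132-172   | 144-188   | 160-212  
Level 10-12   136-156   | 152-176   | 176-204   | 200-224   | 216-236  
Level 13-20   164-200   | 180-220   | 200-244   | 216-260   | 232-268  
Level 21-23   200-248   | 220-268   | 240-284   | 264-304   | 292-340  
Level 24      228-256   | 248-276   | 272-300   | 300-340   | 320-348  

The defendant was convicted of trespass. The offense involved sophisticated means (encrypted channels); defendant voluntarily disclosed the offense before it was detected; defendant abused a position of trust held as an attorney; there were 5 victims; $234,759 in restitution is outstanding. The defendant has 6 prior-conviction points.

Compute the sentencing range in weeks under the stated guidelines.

Base offense level for trespass: 19.
R1 applies: 19 + 1 = 20.
R2 applies: 20 + 2 = 22.
R3 applies: 22 − 1 = 21.
R4 applies (level before this adjustment is 21 ≥ 6, so +4): 21 + 4 = 25.
R5 applies: 25 + 2 = 27.
Level 27 exceeds the maximum of 24; capped at 24.
Final offense level: 24.
Criminal history: 6 prior points → Category 2 (5-6).
Level 24 falls in the 24 band.
Grid: Level 24 × Category 2 = 248-276 weeks.

248-276 weeks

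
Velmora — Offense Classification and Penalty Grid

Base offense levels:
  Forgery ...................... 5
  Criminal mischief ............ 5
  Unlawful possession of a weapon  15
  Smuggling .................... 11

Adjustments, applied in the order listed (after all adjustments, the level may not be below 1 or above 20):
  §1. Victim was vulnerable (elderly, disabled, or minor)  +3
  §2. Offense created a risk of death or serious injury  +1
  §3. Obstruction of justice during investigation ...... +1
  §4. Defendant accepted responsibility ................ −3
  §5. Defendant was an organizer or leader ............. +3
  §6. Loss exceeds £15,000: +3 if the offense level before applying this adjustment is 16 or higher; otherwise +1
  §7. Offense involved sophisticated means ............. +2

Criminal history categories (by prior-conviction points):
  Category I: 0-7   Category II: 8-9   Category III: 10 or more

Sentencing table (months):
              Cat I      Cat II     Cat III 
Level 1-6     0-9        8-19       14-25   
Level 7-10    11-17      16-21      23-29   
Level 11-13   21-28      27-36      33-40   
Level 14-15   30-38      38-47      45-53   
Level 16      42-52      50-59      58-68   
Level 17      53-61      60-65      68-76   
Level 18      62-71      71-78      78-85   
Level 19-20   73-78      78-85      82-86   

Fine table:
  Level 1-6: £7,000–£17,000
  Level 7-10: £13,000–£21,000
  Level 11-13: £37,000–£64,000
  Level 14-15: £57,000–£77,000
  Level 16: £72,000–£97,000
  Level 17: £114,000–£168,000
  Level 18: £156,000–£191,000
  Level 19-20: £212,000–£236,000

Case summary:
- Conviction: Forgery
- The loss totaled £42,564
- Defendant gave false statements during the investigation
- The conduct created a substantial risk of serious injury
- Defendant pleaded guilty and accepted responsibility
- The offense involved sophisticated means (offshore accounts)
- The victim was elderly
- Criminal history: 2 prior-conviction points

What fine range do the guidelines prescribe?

£13,000–£21,000

Base offense level for forgery: 5.
§1 applies: 5 + 3 = 8.
§2 applies: 8 + 1 = 9.
§3 applies: 9 + 1 = 10.
§4 applies: 10 − 3 = 7.
§5 does not apply.
§6 applies (level before this adjustment is 7 < 16, so +1): 7 + 1 = 8.
§7 applies: 8 + 2 = 10.
Final offense level: 10.
Level 10 falls in the 7-10 band.
Fine table: Level 7-10 → £13,000–£21,000.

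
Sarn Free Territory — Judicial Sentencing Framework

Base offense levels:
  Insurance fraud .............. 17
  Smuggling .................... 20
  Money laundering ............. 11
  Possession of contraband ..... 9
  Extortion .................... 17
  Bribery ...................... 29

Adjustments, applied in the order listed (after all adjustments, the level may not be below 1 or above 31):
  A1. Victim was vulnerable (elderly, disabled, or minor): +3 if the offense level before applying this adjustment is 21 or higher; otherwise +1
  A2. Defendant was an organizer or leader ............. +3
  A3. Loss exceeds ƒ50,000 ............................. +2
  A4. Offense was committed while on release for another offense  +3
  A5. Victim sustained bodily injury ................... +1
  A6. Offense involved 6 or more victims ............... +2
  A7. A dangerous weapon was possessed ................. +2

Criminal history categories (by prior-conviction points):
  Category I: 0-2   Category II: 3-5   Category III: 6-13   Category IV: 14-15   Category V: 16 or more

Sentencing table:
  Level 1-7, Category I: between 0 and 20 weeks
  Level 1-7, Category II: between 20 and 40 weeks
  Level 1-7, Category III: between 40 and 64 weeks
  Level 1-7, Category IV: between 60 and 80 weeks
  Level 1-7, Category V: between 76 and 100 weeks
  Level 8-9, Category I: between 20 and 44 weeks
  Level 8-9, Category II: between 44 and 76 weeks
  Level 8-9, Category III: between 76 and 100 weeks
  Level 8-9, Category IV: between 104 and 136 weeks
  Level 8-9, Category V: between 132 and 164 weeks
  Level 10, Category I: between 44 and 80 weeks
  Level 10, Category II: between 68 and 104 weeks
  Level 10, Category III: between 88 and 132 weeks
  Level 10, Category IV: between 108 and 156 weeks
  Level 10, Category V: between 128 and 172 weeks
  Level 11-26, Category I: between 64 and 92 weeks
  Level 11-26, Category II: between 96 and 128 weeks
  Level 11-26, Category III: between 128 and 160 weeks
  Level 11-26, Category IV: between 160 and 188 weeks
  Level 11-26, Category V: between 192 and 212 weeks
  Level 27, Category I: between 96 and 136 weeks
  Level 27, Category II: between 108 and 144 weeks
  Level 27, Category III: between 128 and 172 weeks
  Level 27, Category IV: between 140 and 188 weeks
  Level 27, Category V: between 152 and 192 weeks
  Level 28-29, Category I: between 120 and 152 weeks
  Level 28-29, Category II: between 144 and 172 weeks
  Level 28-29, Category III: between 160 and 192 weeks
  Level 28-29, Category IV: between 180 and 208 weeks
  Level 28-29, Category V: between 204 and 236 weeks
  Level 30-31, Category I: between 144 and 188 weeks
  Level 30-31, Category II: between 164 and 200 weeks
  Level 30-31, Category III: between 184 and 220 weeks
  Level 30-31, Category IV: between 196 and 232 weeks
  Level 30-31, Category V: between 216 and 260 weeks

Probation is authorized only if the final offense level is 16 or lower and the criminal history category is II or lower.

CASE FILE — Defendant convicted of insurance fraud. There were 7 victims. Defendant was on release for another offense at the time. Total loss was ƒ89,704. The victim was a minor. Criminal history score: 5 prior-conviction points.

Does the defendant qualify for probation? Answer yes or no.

Base offense level for insurance fraud: 17.
A1 applies (level before this adjustment is 17 < 21, so +1): 17 + 1 = 18.
A3 applies: 18 + 2 = 20.
A4 applies: 20 + 3 = 23.
A5 does not apply.
A6 applies: 23 + 2 = 25.
Final offense level: 25.
Criminal history: 5 prior points → Category II (3-5).
Level 25 falls in the 11-26 band.
Grid: Level 11-26 × Category II = 96-128 weeks.
Probation check: level 25 > 16 and category II ≤ II → not eligible.

No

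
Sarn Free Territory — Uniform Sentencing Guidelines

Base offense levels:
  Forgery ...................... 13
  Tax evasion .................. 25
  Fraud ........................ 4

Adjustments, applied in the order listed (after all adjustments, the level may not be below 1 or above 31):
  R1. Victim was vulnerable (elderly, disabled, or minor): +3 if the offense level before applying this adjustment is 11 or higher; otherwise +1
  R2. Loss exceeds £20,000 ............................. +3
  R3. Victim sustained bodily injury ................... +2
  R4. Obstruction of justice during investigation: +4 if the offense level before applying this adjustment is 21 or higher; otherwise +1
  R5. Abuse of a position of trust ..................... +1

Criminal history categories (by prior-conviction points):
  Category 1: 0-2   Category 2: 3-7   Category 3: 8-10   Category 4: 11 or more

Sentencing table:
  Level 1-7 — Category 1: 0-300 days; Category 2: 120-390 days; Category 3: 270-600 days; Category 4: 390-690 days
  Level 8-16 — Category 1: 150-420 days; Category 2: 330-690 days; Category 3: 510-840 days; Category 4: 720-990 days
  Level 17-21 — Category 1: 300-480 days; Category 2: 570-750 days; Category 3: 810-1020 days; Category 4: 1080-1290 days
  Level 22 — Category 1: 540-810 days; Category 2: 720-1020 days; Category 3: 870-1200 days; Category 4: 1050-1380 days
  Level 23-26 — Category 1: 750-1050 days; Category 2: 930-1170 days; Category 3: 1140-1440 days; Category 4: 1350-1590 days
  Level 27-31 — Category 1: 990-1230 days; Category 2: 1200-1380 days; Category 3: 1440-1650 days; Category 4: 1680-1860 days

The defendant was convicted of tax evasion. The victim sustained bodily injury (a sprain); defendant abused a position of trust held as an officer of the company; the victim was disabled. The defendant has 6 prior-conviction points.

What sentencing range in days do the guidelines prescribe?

1200-1380 days

Base offense level for tax evasion: 25.
R1 applies (level before this adjustment is 25 ≥ 11, so +3): 25 + 3 = 28.
R2 does not apply.
R3 applies: 28 + 2 = 30.
R4 does not apply.
R5 applies: 30 + 1 = 31.
Final offense level: 31.
Criminal history: 6 prior points → Category 2 (3-7).
Level 31 falls in the 27-31 band.
Grid: Level 27-31 × Category 2 = 1200-1380 days.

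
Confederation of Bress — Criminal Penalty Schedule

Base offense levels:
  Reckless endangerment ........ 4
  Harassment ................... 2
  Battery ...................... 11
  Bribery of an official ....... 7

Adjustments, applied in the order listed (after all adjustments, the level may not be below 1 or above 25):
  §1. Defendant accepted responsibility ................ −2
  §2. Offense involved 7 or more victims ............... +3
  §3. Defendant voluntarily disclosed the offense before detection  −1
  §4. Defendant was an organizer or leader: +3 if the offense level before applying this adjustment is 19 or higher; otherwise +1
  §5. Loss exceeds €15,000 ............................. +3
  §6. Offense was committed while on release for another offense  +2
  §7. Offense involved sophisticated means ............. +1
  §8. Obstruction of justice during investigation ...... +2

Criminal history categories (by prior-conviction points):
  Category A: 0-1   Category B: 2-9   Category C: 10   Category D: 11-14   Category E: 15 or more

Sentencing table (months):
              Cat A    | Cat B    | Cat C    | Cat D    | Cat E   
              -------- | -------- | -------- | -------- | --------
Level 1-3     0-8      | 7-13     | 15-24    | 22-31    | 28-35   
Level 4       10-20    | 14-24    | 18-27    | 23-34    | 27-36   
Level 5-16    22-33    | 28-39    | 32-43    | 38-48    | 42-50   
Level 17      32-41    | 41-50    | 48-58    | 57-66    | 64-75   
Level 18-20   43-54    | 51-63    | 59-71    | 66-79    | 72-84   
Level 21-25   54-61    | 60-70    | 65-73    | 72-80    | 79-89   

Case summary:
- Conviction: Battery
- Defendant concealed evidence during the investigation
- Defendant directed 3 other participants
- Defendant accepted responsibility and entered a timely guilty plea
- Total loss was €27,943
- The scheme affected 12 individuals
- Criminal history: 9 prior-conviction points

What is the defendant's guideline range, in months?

51-63 months

Base offense level for battery: 11.
§1 applies: 11 − 2 = 9.
§2 applies: 9 + 3 = 12.
§4 applies (level before this adjustment is 12 < 19, so +1): 12 + 1 = 13.
§5 applies: 13 + 3 = 16.
§6 does not apply.
§7 does not apply.
§8 applies: 16 + 2 = 18.
Final offense level: 18.
Criminal history: 9 prior points → Category B (2-9).
Level 18 falls in the 18-20 band.
Grid: Level 18-20 × Category B = 51-63 months.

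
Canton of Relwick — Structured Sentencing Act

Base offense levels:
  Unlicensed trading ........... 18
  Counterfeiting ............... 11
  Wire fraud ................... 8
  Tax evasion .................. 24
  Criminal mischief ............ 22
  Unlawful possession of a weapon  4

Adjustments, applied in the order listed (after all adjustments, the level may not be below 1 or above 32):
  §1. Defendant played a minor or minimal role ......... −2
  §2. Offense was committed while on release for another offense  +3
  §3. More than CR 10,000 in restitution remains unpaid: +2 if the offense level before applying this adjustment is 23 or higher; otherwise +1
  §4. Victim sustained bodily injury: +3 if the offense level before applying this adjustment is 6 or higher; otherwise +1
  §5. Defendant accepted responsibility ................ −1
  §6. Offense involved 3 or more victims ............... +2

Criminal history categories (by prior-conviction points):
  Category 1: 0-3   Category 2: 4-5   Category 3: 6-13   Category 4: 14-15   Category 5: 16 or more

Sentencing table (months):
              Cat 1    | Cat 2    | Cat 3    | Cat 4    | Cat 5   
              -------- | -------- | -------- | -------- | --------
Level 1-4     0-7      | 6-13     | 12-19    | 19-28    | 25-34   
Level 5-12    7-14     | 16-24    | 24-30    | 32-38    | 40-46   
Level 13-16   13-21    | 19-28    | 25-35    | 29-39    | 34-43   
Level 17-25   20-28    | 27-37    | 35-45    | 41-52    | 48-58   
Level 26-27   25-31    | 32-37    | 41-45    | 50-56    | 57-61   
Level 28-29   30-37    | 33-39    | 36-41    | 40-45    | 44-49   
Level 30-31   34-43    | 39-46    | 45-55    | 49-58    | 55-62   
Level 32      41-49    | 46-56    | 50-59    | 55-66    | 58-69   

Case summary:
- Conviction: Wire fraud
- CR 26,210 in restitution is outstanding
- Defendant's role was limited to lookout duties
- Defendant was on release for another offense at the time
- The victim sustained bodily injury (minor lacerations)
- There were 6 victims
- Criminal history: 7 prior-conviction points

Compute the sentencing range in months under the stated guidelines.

25-35 months

Base offense level for wire fraud: 8.
§1 applies: 8 − 2 = 6.
§2 applies: 6 + 3 = 9.
§3 applies (level before this adjustment is 9 < 23, so +1): 9 + 1 = 10.
§4 applies (level before this adjustment is 10 ≥ 6, so +3): 10 + 3 = 13.
§6 applies: 13 + 2 = 15.
Final offense level: 15.
Criminal history: 7 prior points → Category 3 (6-13).
Level 15 falls in the 13-16 band.
Grid: Level 13-16 × Category 3 = 25-35 months.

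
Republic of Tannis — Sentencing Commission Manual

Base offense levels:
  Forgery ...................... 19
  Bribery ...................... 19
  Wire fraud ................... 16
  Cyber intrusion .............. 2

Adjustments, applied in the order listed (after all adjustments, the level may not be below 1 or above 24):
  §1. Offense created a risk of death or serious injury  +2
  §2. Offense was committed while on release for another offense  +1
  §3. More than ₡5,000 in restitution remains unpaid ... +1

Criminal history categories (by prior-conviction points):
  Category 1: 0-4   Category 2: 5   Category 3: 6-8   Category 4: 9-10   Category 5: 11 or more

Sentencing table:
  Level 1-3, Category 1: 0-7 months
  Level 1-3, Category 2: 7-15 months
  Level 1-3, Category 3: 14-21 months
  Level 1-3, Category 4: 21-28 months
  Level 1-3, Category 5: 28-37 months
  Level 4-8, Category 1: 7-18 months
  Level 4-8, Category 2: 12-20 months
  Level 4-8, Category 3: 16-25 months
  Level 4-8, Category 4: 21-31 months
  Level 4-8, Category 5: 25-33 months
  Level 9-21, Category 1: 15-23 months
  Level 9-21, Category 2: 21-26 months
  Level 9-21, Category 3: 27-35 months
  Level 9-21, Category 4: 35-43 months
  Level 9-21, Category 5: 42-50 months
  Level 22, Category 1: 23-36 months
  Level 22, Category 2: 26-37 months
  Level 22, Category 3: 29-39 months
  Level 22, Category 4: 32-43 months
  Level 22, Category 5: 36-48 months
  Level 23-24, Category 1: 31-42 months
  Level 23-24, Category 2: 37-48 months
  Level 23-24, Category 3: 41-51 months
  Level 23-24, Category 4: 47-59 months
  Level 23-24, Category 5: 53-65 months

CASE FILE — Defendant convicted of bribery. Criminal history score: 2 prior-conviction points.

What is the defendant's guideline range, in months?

Base offense level for bribery: 19.
Final offense level: 19.
Criminal history: 2 prior points → Category 1 (0-4).
Level 19 falls in the 9-21 band.
Grid: Level 9-21 × Category 1 = 15-23 months.

15-23 months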